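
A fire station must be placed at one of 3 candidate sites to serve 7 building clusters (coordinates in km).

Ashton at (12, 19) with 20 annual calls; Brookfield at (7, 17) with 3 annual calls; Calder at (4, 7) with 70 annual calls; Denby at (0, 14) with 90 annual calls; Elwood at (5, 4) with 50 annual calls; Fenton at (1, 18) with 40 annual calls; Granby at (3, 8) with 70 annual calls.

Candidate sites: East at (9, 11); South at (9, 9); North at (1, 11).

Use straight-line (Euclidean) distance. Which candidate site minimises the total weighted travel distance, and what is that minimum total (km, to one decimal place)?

Total weighted distance at each candidate:
  East (9, 11): total = 2789.8
  South (9, 9): total = 2764.7
  North (1, 11): total = 1867.6
Minimum is at North with total 1867.6 km.

North, total 1867.6 km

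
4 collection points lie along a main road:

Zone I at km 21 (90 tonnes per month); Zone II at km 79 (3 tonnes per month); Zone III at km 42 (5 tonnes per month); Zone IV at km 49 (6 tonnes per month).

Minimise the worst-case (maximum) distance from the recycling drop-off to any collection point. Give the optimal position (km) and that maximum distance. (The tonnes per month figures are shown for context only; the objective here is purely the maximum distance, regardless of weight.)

location 50, max distance 29

The 1-center on a line is the midpoint of the two extreme points: leftmost at 21, rightmost at 79.
Optimal location = (21 + 79)/2 = 50; maximum distance = (79 − 21)/2 = 29.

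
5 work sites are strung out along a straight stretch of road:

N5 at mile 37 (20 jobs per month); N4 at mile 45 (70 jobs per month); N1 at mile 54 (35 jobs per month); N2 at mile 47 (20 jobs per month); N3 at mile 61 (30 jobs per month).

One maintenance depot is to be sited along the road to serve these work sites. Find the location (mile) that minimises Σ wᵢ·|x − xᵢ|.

x = 45

For a sum of weighted absolute distances on a line, the optimum is the weighted median (not the mean). Total weight W = 175; half-weight = 87.5.
Sort by position and accumulate weight:
  mile 37 (N5, w=20) → cum 20
  mile 45 (N4, w=70) → cum 90  ≥ 87.5 → median here
  mile 47 (N2, w=20) → cum 110
  mile 54 (N1, w=35) → cum 145
  mile 61 (N3, w=30) → cum 175
Optimal location: mile 45.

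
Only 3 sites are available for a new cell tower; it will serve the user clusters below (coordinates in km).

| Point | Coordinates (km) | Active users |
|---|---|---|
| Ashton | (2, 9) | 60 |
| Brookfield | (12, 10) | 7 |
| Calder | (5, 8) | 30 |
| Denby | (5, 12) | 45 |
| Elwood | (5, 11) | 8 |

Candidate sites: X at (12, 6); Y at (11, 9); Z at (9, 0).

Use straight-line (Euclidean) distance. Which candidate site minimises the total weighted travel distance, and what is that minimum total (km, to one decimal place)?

Total weighted distance at each candidate:
  X (12, 6): total = 1356.5
  Y (11, 9): total = 1084.8
  Z (9, 0): total = 1688.4
Minimum is at Y with total 1084.8 km.

Y, total 1084.8 km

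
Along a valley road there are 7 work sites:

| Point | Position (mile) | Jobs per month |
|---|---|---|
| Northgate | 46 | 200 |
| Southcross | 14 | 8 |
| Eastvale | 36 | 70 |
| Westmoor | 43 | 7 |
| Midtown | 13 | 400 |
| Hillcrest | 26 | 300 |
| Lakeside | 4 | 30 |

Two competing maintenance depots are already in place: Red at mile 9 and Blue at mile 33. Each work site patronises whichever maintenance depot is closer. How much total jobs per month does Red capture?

438

The indifferent point is the midpoint (9+33)/2 = 21; work sites left of it (closer to Red at 9) go to Red, those right go to Blue.
  Lakeside at 4 (w=30) → Red
  Midtown at 13 (w=400) → Red
  Southcross at 14 (w=8) → Red
  Hillcrest at 26 (w=300) → Blue
  Eastvale at 36 (w=70) → Blue
  Westmoor at 43 (w=7) → Blue
  Northgate at 46 (w=200) → Blue
Red captures 438; Blue captures 577.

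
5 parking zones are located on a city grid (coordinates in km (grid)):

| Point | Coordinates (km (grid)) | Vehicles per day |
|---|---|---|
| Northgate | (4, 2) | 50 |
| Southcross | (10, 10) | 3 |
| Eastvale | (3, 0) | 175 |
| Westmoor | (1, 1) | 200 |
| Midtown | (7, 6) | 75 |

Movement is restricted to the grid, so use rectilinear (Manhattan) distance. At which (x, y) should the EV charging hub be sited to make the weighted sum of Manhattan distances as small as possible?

Manhattan distance separates: Σwᵢ(|x−xᵢ|+|y−yᵢ|) = Σwᵢ|x−xᵢ| + Σwᵢ|y−yᵢ|, so x and y are optimised independently as 1-D weighted medians.
Total weight W = 503; half = 251.5.
x-coordinate, sorted with cumulative weight:
  x=1 (Westmoor, w=200) cum 200
  x=3 (Eastvale, w=175) cum 375  ← median
  x=4 (Northgate, w=50) cum 425
  x=7 (Midtown, w=75) cum 500
  x=10 (Southcross, w=3) cum 503
⇒ x* = 3
y-coordinate, sorted with cumulative weight:
  y=0 (Eastvale, w=175) cum 175
  y=1 (Westmoor, w=200) cum 375  ← median
  y=2 (Northgate, w=50) cum 425
  y=6 (Midtown, w=75) cum 500
  y=10 (Southcross, w=3) cum 503
⇒ y* = 1

(3, 1)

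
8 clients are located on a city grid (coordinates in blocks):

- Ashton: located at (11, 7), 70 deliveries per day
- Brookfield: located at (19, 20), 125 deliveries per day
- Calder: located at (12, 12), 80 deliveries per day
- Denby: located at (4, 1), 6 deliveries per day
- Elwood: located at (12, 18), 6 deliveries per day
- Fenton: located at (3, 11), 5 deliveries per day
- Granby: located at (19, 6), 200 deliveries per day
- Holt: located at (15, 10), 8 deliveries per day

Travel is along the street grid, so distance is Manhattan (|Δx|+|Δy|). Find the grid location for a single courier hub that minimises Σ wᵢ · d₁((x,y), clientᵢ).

(19, 7)

Manhattan distance separates: Σwᵢ(|x−xᵢ|+|y−yᵢ|) = Σwᵢ|x−xᵢ| + Σwᵢ|y−yᵢ|, so x and y are optimised independently as 1-D weighted medians.
Total weight W = 500; half = 250.
x-coordinate, sorted with cumulative weight:
  x=3 (Fenton, w=5) cum 5
  x=4 (Denby, w=6) cum 11
  x=11 (Ashton, w=70) cum 81
  x=12 (Calder, w=80) cum 161
  x=12 (Elwood, w=6) cum 167
  x=15 (Holt, w=8) cum 175
  x=19 (Brookfield, w=125) cum 300  ← median
  x=19 (Granby, w=200) cum 500
⇒ x* = 19
y-coordinate, sorted with cumulative weight:
  y=1 (Denby, w=6) cum 6
  y=6 (Granby, w=200) cum 206
  y=7 (Ashton, w=70) cum 276  ← median
  y=10 (Holt, w=8) cum 284
  y=11 (Fenton, w=5) cum 289
  y=12 (Calder, w=80) cum 369
  y=18 (Elwood, w=6) cum 375
  y=20 (Brookfield, w=125) cum 500
⇒ y* = 7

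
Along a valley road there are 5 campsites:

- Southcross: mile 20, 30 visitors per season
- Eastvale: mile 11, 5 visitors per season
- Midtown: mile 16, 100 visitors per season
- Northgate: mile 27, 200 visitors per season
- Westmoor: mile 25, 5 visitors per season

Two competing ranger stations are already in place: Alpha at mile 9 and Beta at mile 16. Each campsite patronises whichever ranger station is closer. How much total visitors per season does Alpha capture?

The indifferent point is the midpoint (9+16)/2 = 12.5; campsites left of it (closer to Alpha at 9) go to Alpha, those right go to Beta.
  Eastvale at 11 (w=5) → Alpha
  Midtown at 16 (w=100) → Beta
  Southcross at 20 (w=30) → Beta
  Westmoor at 25 (w=5) → Beta
  Northgate at 27 (w=200) → Beta
Alpha captures 5; Beta captures 335.

5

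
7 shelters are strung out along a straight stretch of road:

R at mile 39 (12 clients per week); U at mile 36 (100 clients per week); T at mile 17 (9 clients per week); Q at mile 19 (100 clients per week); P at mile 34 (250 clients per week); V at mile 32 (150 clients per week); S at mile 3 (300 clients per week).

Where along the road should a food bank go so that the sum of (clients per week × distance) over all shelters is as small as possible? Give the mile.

x = 32

For a sum of weighted absolute distances on a line, the optimum is the weighted median (not the mean). Total weight W = 921; half-weight = 460.5.
Sort by position and accumulate weight:
  mile 3 (S, w=300) → cum 300
  mile 17 (T, w=9) → cum 309
  mile 19 (Q, w=100) → cum 409
  mile 32 (V, w=150) → cum 559  ≥ 460.5 → median here
  mile 34 (P, w=250) → cum 809
  mile 36 (U, w=100) → cum 909
  mile 39 (R, w=12) → cum 921
Optimal location: mile 32.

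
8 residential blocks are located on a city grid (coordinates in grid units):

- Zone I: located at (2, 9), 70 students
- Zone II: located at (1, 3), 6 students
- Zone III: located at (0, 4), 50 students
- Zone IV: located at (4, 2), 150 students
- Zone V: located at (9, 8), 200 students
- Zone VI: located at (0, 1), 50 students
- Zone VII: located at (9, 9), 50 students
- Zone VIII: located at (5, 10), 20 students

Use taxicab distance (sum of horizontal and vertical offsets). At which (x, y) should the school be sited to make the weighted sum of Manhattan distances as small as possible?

Manhattan distance separates: Σwᵢ(|x−xᵢ|+|y−yᵢ|) = Σwᵢ|x−xᵢ| + Σwᵢ|y−yᵢ|, so x and y are optimised independently as 1-D weighted medians.
Total weight W = 596; half = 298.
x-coordinate, sorted with cumulative weight:
  x=0 (Zone III, w=50) cum 50
  x=0 (Zone VI, w=50) cum 100
  x=1 (Zone II, w=6) cum 106
  x=2 (Zone I, w=70) cum 176
  x=4 (Zone IV, w=150) cum 326  ← median
  x=5 (Zone VIII, w=20) cum 346
  x=9 (Zone V, w=200) cum 546
  x=9 (Zone VII, w=50) cum 596
⇒ x* = 4
y-coordinate, sorted with cumulative weight:
  y=1 (Zone VI, w=50) cum 50
  y=2 (Zone IV, w=150) cum 200
  y=3 (Zone II, w=6) cum 206
  y=4 (Zone III, w=50) cum 256
  y=8 (Zone V, w=200) cum 456  ← median
  y=9 (Zone I, w=70) cum 526
  y=9 (Zone VII, w=50) cum 576
  y=10 (Zone VIII, w=20) cum 596
⇒ y* = 8

(4, 8)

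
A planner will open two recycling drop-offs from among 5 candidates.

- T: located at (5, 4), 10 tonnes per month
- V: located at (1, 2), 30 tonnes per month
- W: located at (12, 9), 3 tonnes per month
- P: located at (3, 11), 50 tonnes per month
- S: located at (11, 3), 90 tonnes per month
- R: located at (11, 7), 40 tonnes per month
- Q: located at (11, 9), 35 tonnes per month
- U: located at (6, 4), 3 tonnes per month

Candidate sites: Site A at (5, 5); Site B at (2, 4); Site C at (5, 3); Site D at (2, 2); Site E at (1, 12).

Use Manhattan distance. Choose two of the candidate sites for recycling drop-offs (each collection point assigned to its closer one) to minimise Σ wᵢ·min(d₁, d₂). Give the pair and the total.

Evaluate every pair (each demand assigned to the nearer of the two):
  {Site C, Site E}: total = 1715
  {Site A, Site E}: total = 1799
  {Site A, Site C}: total = 1809
  {Site A, Site D}: total = 1869
  {Site B, Site C}: total = 1905
  {Site A, Site B}: total = 1929
  {Site C, Site D}: total = 1945
  {Site B, Site E}: total = 2159
  {Site D, Site E}: total = 2205
  {Site B, Site D}: total = 2387
Best pair: {Site C, Site E} with total 1715.

{Site C, Site E}, total 1715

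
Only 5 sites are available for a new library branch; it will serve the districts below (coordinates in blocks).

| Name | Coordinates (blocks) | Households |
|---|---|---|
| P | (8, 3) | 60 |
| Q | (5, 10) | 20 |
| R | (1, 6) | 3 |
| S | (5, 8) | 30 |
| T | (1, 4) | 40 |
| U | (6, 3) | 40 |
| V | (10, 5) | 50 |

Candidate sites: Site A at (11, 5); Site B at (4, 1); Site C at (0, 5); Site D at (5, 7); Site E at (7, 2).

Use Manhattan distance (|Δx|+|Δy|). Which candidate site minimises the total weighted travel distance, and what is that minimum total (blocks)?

Total weighted distance at each candidate:
  Site A (11, 5): total = 1593
  Site B (4, 1): total = 1724
  Site C (0, 5): total = 1946
  Site D (5, 7): total = 1355
  Site E (7, 2): total = 1290
Minimum is at Site E with total 1290 blocks.

Site E, total 1290 blocks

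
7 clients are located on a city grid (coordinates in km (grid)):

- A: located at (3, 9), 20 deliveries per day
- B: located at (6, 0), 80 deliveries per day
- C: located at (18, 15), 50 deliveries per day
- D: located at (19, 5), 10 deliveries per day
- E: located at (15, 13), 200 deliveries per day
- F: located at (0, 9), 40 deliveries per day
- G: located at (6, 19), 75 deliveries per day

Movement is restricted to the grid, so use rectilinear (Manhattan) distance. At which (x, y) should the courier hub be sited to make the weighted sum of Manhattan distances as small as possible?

Manhattan distance separates: Σwᵢ(|x−xᵢ|+|y−yᵢ|) = Σwᵢ|x−xᵢ| + Σwᵢ|y−yᵢ|, so x and y are optimised independently as 1-D weighted medians.
Total weight W = 475; half = 237.5.
x-coordinate, sorted with cumulative weight:
  x=0 (F, w=40) cum 40
  x=3 (A, w=20) cum 60
  x=6 (B, w=80) cum 140
  x=6 (G, w=75) cum 215
  x=15 (E, w=200) cum 415  ← median
  x=18 (C, w=50) cum 465
  x=19 (D, w=10) cum 475
⇒ x* = 15
y-coordinate, sorted with cumulative weight:
  y=0 (B, w=80) cum 80
  y=5 (D, w=10) cum 90
  y=9 (A, w=20) cum 110
  y=9 (F, w=40) cum 150
  y=13 (E, w=200) cum 350  ← median
  y=15 (C, w=50) cum 400
  y=19 (G, w=75) cum 475
⇒ y* = 13

(15, 13)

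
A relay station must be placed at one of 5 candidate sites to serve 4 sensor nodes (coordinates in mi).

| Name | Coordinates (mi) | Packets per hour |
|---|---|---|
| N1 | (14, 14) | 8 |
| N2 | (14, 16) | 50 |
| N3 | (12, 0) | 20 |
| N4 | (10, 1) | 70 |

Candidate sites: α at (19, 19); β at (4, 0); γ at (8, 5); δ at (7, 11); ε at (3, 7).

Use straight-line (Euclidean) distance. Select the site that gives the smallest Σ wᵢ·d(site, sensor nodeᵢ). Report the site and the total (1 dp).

Total weighted distance at each candidate:
  α (19, 19): total = 2161.8
  β (4, 0): total = 1666.8
  γ (8, 5): total = 1154.1
  δ (7, 11): total = 1463.5
  ε (3, 7): total = 1688.3
Minimum is at γ with total 1154.1 mi.

γ, total 1154.1 mi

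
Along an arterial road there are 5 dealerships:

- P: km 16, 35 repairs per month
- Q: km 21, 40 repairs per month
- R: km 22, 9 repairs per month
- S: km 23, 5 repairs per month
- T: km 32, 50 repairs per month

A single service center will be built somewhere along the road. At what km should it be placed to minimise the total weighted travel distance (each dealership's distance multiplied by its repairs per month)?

For a sum of weighted absolute distances on a line, the optimum is the weighted median (not the mean). Total weight W = 139; half-weight = 69.5.
Sort by position and accumulate weight:
  km 16 (P, w=35) → cum 35
  km 21 (Q, w=40) → cum 75  ≥ 69.5 → median here
  km 22 (R, w=9) → cum 84
  km 23 (S, w=5) → cum 89
  km 32 (T, w=50) → cum 139
Optimal location: km 21.

x = 21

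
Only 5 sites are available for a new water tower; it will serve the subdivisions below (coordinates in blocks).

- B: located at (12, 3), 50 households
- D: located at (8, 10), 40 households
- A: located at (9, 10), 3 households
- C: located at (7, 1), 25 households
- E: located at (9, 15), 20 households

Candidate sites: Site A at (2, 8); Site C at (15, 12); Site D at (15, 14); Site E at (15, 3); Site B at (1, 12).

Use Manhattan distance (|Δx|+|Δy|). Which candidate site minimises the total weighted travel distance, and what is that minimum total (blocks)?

Total weighted distance at each candidate:
  Site A (2, 8): total = 1677
  Site C (15, 12): total = 1639
  Site D (15, 14): total = 1835
  Site E (15, 3): total = 1359
  Site B (1, 12): total = 2035
Minimum is at Site E with total 1359 blocks.

Site E, total 1359 blocks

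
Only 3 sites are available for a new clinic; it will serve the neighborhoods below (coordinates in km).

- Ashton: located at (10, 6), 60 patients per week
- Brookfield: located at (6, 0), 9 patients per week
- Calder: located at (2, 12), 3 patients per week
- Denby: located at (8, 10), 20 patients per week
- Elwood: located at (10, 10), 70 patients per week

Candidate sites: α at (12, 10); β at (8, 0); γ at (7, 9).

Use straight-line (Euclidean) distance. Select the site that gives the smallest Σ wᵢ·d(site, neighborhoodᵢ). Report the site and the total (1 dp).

γ, total 603.2 km

Total weighted distance at each candidate:
  α (12, 10): total = 623.9
  β (8, 0): total = 1351.6
  γ (7, 9): total = 603.2
Minimum is at γ with total 603.2 km.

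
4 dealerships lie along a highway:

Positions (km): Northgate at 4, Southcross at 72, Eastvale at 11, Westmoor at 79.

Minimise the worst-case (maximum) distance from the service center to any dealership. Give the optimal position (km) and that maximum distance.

The 1-center on a line is the midpoint of the two extreme points: leftmost at 4, rightmost at 79.
Optimal location = (4 + 79)/2 = 41.5; maximum distance = (79 − 4)/2 = 37.5.

location 41.5, max distance 37.5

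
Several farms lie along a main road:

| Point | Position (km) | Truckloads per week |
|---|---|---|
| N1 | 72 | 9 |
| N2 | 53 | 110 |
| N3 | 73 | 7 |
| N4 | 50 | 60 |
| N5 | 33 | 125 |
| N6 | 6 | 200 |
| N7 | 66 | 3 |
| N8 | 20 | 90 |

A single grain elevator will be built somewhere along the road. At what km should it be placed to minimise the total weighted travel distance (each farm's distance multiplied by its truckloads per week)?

x = 33

For a sum of weighted absolute distances on a line, the optimum is the weighted median (not the mean). Total weight W = 604; half-weight = 302.
Sort by position and accumulate weight:
  km 6 (N6, w=200) → cum 200
  km 20 (N8, w=90) → cum 290
  km 33 (N5, w=125) → cum 415  ≥ 302 → median here
  km 50 (N4, w=60) → cum 475
  km 53 (N2, w=110) → cum 585
  km 66 (N7, w=3) → cum 588
  km 72 (N1, w=9) → cum 597
  km 73 (N3, w=7) → cum 604
Optimal location: km 33.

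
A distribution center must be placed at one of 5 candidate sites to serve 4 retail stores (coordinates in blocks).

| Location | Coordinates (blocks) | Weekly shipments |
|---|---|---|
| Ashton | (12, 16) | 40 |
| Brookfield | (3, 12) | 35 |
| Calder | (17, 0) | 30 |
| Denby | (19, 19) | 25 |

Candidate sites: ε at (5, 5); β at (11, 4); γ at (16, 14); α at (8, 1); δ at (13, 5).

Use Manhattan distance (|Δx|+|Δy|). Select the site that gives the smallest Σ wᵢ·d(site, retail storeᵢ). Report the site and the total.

Total weighted distance at each candidate:
  ε (5, 5): total = 2245
  β (11, 4): total = 1955
  γ (16, 14): total = 1415
  α (8, 1): total = 2345
  δ (13, 5): total = 1845
Minimum is at γ with total 1415 blocks.

γ, total 1415 blocks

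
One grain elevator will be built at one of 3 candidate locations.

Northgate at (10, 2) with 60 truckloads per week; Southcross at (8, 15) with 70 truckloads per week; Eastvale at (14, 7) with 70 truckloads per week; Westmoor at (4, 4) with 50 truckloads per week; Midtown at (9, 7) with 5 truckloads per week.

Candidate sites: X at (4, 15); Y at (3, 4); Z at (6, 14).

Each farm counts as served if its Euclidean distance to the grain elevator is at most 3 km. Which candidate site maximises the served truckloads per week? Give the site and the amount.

Z, covering 70

Coverage radius r = 3 km; a point is covered iff (Δx)²+(Δy)² ≤ 3² = 9.
  X (4, 15): covers {none} → 0
  Y (3, 4): covers {Westmoor} → 50
  Z (6, 14): covers {Southcross} → 70
Maximum coverage at Z: 70 truckloads per week.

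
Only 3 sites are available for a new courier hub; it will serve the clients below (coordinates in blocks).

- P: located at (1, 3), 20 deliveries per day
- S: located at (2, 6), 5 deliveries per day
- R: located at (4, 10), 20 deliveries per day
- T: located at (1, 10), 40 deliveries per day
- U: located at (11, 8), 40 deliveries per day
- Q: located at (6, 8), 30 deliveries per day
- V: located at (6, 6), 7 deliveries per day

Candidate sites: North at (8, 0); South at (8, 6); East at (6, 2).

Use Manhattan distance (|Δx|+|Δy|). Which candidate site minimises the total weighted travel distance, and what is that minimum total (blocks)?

Total weighted distance at each candidate:
  North (8, 0): total = 2016
  South (8, 6): total = 1164
  East (6, 2): total = 1528
Minimum is at South with total 1164 blocks.

South, total 1164 blocks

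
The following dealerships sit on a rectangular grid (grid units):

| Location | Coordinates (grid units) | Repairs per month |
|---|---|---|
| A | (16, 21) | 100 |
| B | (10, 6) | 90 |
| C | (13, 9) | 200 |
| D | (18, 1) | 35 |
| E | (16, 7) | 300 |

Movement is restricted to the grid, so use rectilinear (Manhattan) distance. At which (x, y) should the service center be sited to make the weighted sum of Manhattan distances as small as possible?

(16, 7)

Manhattan distance separates: Σwᵢ(|x−xᵢ|+|y−yᵢ|) = Σwᵢ|x−xᵢ| + Σwᵢ|y−yᵢ|, so x and y are optimised independently as 1-D weighted medians.
Total weight W = 725; half = 362.5.
x-coordinate, sorted with cumulative weight:
  x=10 (B, w=90) cum 90
  x=13 (C, w=200) cum 290
  x=16 (A, w=100) cum 390  ← median
  x=16 (E, w=300) cum 690
  x=18 (D, w=35) cum 725
⇒ x* = 16
y-coordinate, sorted with cumulative weight:
  y=1 (D, w=35) cum 35
  y=6 (B, w=90) cum 125
  y=7 (E, w=300) cum 425  ← median
  y=9 (C, w=200) cum 625
  y=21 (A, w=100) cum 725
⇒ y* = 7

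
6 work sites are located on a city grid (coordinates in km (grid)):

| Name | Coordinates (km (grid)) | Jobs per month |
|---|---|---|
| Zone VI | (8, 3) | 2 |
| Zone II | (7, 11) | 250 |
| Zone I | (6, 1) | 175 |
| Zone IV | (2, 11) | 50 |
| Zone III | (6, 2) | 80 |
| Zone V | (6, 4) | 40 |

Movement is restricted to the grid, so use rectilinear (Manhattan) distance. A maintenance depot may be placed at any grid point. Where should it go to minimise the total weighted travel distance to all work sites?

Manhattan distance separates: Σwᵢ(|x−xᵢ|+|y−yᵢ|) = Σwᵢ|x−xᵢ| + Σwᵢ|y−yᵢ|, so x and y are optimised independently as 1-D weighted medians.
Total weight W = 597; half = 298.5.
x-coordinate, sorted with cumulative weight:
  x=2 (Zone IV, w=50) cum 50
  x=6 (Zone I, w=175) cum 225
  x=6 (Zone III, w=80) cum 305  ← median
  x=6 (Zone V, w=40) cum 345
  x=7 (Zone II, w=250) cum 595
  x=8 (Zone VI, w=2) cum 597
⇒ x* = 6
y-coordinate, sorted with cumulative weight:
  y=1 (Zone I, w=175) cum 175
  y=2 (Zone III, w=80) cum 255
  y=3 (Zone VI, w=2) cum 257
  y=4 (Zone V, w=40) cum 297
  y=11 (Zone II, w=250) cum 547  ← median
  y=11 (Zone IV, w=50) cum 597
⇒ y* = 11

(6, 11)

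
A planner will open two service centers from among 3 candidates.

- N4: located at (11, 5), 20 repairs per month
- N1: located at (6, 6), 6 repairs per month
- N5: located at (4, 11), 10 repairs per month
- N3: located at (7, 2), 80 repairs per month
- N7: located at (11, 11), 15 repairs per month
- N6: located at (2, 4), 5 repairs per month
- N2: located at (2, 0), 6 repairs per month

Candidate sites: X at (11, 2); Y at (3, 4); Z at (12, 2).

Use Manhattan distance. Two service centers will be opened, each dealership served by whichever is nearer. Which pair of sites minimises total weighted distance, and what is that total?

{X, Y}, total 660

Evaluate every pair (each demand assigned to the nearer of the two):
  {X, Y}: total = 660
  {Y, Z}: total = 775
  {X, Z}: total = 850
Best pair: {X, Y} with total 660.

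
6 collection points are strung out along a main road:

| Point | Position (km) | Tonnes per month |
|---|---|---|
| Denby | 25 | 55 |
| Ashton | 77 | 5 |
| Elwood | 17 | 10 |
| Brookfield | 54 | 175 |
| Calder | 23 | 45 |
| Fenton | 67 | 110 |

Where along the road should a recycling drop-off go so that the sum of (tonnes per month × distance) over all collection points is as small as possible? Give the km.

For a sum of weighted absolute distances on a line, the optimum is the weighted median (not the mean). Total weight W = 400; half-weight = 200.
Sort by position and accumulate weight:
  km 17 (Elwood, w=10) → cum 10
  km 23 (Calder, w=45) → cum 55
  km 25 (Denby, w=55) → cum 110
  km 54 (Brookfield, w=175) → cum 285  ≥ 200 → median here
  km 67 (Fenton, w=110) → cum 395
  km 77 (Ashton, w=5) → cum 400
Optimal location: km 54.

x = 54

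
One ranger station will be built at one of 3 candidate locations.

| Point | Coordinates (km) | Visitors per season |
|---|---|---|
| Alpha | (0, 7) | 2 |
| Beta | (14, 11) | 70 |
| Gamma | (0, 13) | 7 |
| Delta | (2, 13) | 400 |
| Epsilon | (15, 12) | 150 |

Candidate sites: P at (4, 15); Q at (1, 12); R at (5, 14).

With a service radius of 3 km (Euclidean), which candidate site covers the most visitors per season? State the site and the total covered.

Coverage radius r = 3 km; a point is covered iff (Δx)²+(Δy)² ≤ 3² = 9.
  P (4, 15): covers {Delta} → 400
  Q (1, 12): covers {Gamma, Delta} → 407
  R (5, 14): covers {none} → 0
Maximum coverage at Q: 407 visitors per season.

Q, covering 407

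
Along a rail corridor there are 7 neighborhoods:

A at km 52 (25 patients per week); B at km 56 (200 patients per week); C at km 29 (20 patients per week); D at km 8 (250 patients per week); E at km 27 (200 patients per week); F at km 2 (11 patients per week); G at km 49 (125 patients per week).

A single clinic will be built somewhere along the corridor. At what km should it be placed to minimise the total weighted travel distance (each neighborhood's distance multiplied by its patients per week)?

For a sum of weighted absolute distances on a line, the optimum is the weighted median (not the mean). Total weight W = 831; half-weight = 415.5.
Sort by position and accumulate weight:
  km 2 (F, w=11) → cum 11
  km 8 (D, w=250) → cum 261
  km 27 (E, w=200) → cum 461  ≥ 415.5 → median here
  km 29 (C, w=20) → cum 481
  km 49 (G, w=125) → cum 606
  km 52 (A, w=25) → cum 631
  km 56 (B, w=200) → cum 831
Optimal location: km 27.

x = 27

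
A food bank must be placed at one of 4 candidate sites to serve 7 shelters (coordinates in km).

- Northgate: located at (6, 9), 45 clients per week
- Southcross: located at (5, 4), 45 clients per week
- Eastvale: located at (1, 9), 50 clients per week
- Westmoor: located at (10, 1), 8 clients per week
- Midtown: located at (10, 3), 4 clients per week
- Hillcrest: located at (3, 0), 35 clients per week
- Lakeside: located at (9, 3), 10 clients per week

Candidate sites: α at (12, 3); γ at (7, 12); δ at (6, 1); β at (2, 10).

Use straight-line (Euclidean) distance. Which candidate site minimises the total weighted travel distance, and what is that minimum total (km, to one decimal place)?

β, total 1147.7 km

Total weighted distance at each candidate:
  α (12, 3): total = 1719.2
  γ (7, 12): total = 1512.9
  δ (6, 1): total = 1170.6
  β (2, 10): total = 1147.7
Minimum is at β with total 1147.7 km.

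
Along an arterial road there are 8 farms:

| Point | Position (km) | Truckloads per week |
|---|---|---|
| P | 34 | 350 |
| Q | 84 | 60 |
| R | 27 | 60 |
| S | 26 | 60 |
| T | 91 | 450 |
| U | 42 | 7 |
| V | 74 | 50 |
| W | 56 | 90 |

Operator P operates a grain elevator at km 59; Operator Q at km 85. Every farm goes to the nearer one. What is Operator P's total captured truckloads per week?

The indifferent point is the midpoint (59+85)/2 = 72; farms left of it (closer to Operator P at 59) go to Operator P, those right go to Operator Q.
  S at 26 (w=60) → Operator P
  R at 27 (w=60) → Operator P
  P at 34 (w=350) → Operator P
  U at 42 (w=7) → Operator P
  W at 56 (w=90) → Operator P
  V at 74 (w=50) → Operator Q
  Q at 84 (w=60) → Operator Q
  T at 91 (w=450) → Operator Q
Operator P captures 567; Operator Q captures 560.

567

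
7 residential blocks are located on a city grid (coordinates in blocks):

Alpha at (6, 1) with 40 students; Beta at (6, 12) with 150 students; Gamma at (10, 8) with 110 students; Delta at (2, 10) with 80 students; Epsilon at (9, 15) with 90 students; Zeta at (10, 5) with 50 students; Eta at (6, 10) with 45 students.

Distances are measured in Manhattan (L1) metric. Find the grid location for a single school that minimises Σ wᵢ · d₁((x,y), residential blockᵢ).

Manhattan distance separates: Σwᵢ(|x−xᵢ|+|y−yᵢ|) = Σwᵢ|x−xᵢ| + Σwᵢ|y−yᵢ|, so x and y are optimised independently as 1-D weighted medians.
Total weight W = 565; half = 282.5.
x-coordinate, sorted with cumulative weight:
  x=2 (Delta, w=80) cum 80
  x=6 (Alpha, w=40) cum 120
  x=6 (Beta, w=150) cum 270
  x=6 (Eta, w=45) cum 315  ← median
  x=9 (Epsilon, w=90) cum 405
  x=10 (Gamma, w=110) cum 515
  x=10 (Zeta, w=50) cum 565
⇒ x* = 6
y-coordinate, sorted with cumulative weight:
  y=1 (Alpha, w=40) cum 40
  y=5 (Zeta, w=50) cum 90
  y=8 (Gamma, w=110) cum 200
  y=10 (Delta, w=80) cum 280
  y=10 (Eta, w=45) cum 325  ← median
  y=12 (Beta, w=150) cum 475
  y=15 (Epsilon, w=90) cum 565
⇒ y* = 10

(6, 10)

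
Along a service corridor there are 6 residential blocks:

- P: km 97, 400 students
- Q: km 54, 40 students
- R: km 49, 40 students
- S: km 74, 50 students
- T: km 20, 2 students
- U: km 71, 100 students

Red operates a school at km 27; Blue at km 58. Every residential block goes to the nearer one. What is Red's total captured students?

The indifferent point is the midpoint (27+58)/2 = 42.5; residential blocks left of it (closer to Red at 27) go to Red, those right go to Blue.
  T at 20 (w=2) → Red
  R at 49 (w=40) → Blue
  Q at 54 (w=40) → Blue
  U at 71 (w=100) → Blue
  S at 74 (w=50) → Blue
  P at 97 (w=400) → Blue
Red captures 2; Blue captures 630.

2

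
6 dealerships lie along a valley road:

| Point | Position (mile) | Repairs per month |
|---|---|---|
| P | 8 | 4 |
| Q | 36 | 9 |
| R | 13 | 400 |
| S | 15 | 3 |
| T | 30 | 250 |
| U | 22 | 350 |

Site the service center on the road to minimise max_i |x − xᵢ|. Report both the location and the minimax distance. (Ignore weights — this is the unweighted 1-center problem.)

location 22, max distance 14

The 1-center on a line is the midpoint of the two extreme points: leftmost at 8, rightmost at 36.
Optimal location = (8 + 36)/2 = 22; maximum distance = (36 − 8)/2 = 14.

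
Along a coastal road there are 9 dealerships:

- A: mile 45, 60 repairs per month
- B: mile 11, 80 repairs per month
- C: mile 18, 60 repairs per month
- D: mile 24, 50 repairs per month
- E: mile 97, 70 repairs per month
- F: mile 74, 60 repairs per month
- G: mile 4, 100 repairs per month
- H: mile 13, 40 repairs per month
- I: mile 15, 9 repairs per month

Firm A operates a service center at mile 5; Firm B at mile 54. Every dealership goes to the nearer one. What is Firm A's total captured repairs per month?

339

The indifferent point is the midpoint (5+54)/2 = 29.5; dealerships left of it (closer to Firm A at 5) go to Firm A, those right go to Firm B.
  G at 4 (w=100) → Firm A
  B at 11 (w=80) → Firm A
  H at 13 (w=40) → Firm A
  I at 15 (w=9) → Firm A
  C at 18 (w=60) → Firm A
  D at 24 (w=50) → Firm A
  A at 45 (w=60) → Firm B
  F at 74 (w=60) → Firm B
  E at 97 (w=70) → Firm B
Firm A captures 339; Firm B captures 190.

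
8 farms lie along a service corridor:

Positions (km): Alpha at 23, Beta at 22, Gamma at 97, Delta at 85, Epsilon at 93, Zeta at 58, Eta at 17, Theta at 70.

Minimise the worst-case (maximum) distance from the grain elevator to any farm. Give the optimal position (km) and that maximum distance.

location 57, max distance 40

The 1-center on a line is the midpoint of the two extreme points: leftmost at 17, rightmost at 97.
Optimal location = (17 + 97)/2 = 57; maximum distance = (97 − 17)/2 = 40.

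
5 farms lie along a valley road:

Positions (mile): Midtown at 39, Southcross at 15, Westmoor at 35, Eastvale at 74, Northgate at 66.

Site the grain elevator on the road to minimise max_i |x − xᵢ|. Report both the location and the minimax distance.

location 44.5, max distance 29.5

The 1-center on a line is the midpoint of the two extreme points: leftmost at 15, rightmost at 74.
Optimal location = (15 + 74)/2 = 44.5; maximum distance = (74 − 15)/2 = 29.5.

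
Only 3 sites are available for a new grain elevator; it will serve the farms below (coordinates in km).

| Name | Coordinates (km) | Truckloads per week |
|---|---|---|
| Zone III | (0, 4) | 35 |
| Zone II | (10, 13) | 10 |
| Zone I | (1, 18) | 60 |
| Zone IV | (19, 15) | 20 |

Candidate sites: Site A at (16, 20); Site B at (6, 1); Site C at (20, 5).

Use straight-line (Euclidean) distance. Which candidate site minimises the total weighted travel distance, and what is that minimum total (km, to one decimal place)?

Total weighted distance at each candidate:
  Site A (16, 20): total = 1908.7
  Site B (6, 1): total = 1806.6
  Site C (20, 5): total = 2411.2
Minimum is at Site B with total 1806.6 km.

Site B, total 1806.6 km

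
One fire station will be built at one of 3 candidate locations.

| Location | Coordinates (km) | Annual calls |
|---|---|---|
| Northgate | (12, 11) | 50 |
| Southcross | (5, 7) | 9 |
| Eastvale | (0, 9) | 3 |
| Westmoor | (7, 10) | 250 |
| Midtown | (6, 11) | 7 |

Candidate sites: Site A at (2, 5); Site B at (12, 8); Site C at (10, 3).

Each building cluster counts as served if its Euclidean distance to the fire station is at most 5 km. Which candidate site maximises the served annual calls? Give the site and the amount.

Coverage radius r = 5 km; a point is covered iff (Δx)²+(Δy)² ≤ 5² = 25.
  Site A (2, 5): covers {Southcross, Eastvale} → 12
  Site B (12, 8): covers {Northgate} → 50
  Site C (10, 3): covers {none} → 0
Maximum coverage at Site B: 50 annual calls.

Site B, covering 50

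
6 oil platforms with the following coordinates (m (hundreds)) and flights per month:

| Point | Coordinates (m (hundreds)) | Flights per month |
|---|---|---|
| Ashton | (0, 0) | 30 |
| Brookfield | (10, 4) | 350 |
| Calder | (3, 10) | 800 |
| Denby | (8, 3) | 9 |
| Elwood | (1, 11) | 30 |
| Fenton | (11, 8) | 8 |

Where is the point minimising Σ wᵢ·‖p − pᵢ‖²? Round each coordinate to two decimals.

The minimiser of Σwᵢ‖p−pᵢ‖² is the weighted centroid p* = (Σwᵢpᵢ)/(Σwᵢ).
Σwᵢ = 1227.
Σwᵢxᵢ = 30·0 + 350·10 + 800·3 + 9·8 + 30·1 + 8·11 = 6090.
Σwᵢyᵢ = 30·0 + 350·4 + 800·10 + 9·3 + 30·11 + 8·8 = 9821.
x* = 6090/1227 = 4.96, y* = 9821/1227 = 8.00.

(4.96, 8.00)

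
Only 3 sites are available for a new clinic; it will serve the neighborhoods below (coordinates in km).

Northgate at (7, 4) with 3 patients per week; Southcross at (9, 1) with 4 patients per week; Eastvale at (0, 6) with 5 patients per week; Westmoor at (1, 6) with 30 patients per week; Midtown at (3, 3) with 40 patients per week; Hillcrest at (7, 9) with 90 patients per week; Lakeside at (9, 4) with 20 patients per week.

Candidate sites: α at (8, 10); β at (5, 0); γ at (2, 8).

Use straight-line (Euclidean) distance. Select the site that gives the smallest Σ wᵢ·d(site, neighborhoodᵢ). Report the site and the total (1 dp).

Total weighted distance at each candidate:
  α (8, 10): total = 934.1
  β (5, 0): total = 1372.4
  γ (2, 8): total = 964.1
Minimum is at α with total 934.1 km.

α, total 934.1 km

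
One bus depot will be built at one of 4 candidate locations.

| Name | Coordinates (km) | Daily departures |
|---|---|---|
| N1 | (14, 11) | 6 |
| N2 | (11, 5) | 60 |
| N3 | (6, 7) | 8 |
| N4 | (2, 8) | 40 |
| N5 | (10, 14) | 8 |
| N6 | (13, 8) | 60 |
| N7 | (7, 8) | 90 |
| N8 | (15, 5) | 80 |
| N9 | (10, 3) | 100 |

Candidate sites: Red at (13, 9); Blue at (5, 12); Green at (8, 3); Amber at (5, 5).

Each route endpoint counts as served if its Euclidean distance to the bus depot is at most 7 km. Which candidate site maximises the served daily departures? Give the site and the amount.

Coverage radius r = 7 km; a point is covered iff (Δx)²+(Δy)² ≤ 7² = 49.
  Red (13, 9): covers {N1, N2, N5, N6, N7, N8, N9} → 404
  Blue (5, 12): covers {N3, N4, N5, N7} → 146
  Green (8, 3): covers {N2, N3, N7, N9} → 258
  Amber (5, 5): covers {N2, N3, N4, N7, N9} → 298
Maximum coverage at Red: 404 daily departures.

Red, covering 404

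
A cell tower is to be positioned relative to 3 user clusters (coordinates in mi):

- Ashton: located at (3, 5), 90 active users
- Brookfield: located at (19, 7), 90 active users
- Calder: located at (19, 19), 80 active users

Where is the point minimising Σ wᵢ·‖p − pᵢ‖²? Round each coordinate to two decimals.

The minimiser of Σwᵢ‖p−pᵢ‖² is the weighted centroid p* = (Σwᵢpᵢ)/(Σwᵢ).
Σwᵢ = 260.
Σwᵢxᵢ = 90·3 + 90·19 + 80·19 = 3500.
Σwᵢyᵢ = 90·5 + 90·7 + 80·19 = 2600.
x* = 3500/260 = 13.46, y* = 2600/260 = 10.00.

(13.46, 10.00)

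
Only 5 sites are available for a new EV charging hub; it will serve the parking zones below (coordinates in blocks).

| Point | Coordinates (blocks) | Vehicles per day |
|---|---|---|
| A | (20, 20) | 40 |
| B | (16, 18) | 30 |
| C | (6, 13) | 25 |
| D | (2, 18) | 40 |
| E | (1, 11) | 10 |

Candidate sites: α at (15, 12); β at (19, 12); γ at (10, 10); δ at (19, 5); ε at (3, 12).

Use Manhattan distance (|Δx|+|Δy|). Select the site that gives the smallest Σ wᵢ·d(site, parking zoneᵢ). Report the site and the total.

α, total 1890 blocks

Total weighted distance at each candidate:
  α (15, 12): total = 1890
  β (19, 12): total = 2090
  γ (10, 10): total = 2135
  δ (19, 5): total = 3085
  ε (3, 12): total = 1980
Minimum is at α with total 1890 blocks.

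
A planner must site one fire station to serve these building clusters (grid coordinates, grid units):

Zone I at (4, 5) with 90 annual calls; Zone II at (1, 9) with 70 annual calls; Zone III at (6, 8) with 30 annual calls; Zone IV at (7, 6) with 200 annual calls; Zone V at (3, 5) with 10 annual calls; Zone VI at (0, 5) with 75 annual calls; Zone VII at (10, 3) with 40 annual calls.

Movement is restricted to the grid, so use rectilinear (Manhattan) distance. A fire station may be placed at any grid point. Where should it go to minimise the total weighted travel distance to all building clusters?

(6, 6)

Manhattan distance separates: Σwᵢ(|x−xᵢ|+|y−yᵢ|) = Σwᵢ|x−xᵢ| + Σwᵢ|y−yᵢ|, so x and y are optimised independently as 1-D weighted medians.
Total weight W = 515; half = 257.5.
x-coordinate, sorted with cumulative weight:
  x=0 (Zone VI, w=75) cum 75
  x=1 (Zone II, w=70) cum 145
  x=3 (Zone V, w=10) cum 155
  x=4 (Zone I, w=90) cum 245
  x=6 (Zone III, w=30) cum 275  ← median
  x=7 (Zone IV, w=200) cum 475
  x=10 (Zone VII, w=40) cum 515
⇒ x* = 6
y-coordinate, sorted with cumulative weight:
  y=3 (Zone VII, w=40) cum 40
  y=5 (Zone I, w=90) cum 130
  y=5 (Zone V, w=10) cum 140
  y=5 (Zone VI, w=75) cum 215
  y=6 (Zone IV, w=200) cum 415  ← median
  y=8 (Zone III, w=30) cum 445
  y=9 (Zone II, w=70) cum 515
⇒ y* = 6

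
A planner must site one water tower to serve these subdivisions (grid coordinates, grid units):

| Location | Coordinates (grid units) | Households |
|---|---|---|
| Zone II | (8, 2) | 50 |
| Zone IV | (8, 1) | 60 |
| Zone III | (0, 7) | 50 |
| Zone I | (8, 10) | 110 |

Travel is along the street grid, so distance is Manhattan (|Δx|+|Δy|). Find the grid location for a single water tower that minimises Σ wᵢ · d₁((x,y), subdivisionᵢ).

(8, 7)

Manhattan distance separates: Σwᵢ(|x−xᵢ|+|y−yᵢ|) = Σwᵢ|x−xᵢ| + Σwᵢ|y−yᵢ|, so x and y are optimised independently as 1-D weighted medians.
Total weight W = 270; half = 135.
x-coordinate, sorted with cumulative weight:
  x=0 (Zone III, w=50) cum 50
  x=8 (Zone II, w=50) cum 100
  x=8 (Zone IV, w=60) cum 160  ← median
  x=8 (Zone I, w=110) cum 270
⇒ x* = 8
y-coordinate, sorted with cumulative weight:
  y=1 (Zone IV, w=60) cum 60
  y=2 (Zone II, w=50) cum 110
  y=7 (Zone III, w=50) cum 160  ← median
  y=10 (Zone I, w=110) cum 270
⇒ y* = 7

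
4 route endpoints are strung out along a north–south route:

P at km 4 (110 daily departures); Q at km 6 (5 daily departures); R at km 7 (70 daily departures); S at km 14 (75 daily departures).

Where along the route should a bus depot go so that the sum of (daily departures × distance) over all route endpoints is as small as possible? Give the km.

For a sum of weighted absolute distances on a line, the optimum is the weighted median (not the mean). Total weight W = 260; half-weight = 130.
Sort by position and accumulate weight:
  km 4 (P, w=110) → cum 110
  km 6 (Q, w=5) → cum 115
  km 7 (R, w=70) → cum 185  ≥ 130 → median here
  km 14 (S, w=75) → cum 260
Optimal location: km 7.

x = 7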